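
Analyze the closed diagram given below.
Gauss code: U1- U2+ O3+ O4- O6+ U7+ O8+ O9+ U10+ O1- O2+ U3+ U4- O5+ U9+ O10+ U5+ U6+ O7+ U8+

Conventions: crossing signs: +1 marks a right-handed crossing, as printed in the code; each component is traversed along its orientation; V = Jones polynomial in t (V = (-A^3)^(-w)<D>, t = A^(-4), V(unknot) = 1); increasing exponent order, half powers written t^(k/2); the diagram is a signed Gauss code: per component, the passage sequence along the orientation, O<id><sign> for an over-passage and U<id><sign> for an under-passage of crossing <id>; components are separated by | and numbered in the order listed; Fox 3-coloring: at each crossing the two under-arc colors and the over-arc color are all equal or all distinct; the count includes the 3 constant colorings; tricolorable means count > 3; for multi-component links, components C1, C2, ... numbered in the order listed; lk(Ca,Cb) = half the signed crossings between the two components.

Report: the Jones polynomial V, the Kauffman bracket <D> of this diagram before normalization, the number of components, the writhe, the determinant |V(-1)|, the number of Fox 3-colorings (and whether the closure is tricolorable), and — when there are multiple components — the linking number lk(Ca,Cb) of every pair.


V = t^2 + 2t^4 - 2t^5 + t^6 - 2t^7 + t^8
<D> = A^-14 - 2A^-10 + A^-6 - 2A^-2 + 2A^2 + A^10 (w = +6)
1 component over 10 crossings, w = +6
27 Fox colorings among 3^10, |V(-1)| = 9: tricolorable
why: w = +6 (over 10 crossings) is diagram-only; (-A^3)^(-6) removes it from V


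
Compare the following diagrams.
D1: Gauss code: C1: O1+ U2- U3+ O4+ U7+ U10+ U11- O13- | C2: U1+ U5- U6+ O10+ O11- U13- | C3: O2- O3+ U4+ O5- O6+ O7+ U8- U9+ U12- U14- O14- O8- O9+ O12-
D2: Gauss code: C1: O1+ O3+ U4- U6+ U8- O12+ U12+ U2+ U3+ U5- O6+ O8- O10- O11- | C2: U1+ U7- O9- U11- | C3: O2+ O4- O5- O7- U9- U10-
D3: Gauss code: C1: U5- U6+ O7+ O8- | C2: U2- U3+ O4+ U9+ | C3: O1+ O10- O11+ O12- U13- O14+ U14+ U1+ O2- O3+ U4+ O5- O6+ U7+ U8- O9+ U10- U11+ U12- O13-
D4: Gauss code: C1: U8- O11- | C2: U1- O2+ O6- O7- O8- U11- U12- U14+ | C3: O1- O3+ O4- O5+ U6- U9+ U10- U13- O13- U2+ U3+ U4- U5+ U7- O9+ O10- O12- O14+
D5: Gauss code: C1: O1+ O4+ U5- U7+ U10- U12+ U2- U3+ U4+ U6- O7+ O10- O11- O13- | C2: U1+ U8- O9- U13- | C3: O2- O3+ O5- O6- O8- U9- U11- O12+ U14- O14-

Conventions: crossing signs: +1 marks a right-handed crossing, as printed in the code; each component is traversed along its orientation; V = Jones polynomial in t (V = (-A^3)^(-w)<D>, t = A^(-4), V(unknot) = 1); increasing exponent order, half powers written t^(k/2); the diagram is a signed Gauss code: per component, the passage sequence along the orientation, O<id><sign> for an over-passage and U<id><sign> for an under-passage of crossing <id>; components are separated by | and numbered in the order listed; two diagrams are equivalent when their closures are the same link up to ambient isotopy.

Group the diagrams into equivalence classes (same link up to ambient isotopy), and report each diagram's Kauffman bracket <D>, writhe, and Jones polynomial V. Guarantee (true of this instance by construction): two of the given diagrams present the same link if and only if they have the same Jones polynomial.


grouping into links: {D1, D3} | {D2, D4, D5}
V(D1) = 1 + t + t^2 + t^3  (w 0, c 14, <D> = A^-12 + A^-8 + A^-4 + 1)
V(D2) = t^-5 + 2t^-3 + t^-1  (w -2, c 12, <D> = A^-2 + 2A^6 + A^14)
D3 (bracket A^-6 + A^-2 + A^2 + A^6; 14 crossings at w = +2): V = 1 + t + t^2 + t^3
D4 (bracket A^-8 + 2 + A^8; 14 crossings at w = -4): V = t^-5 + 2t^-3 + t^-1
D5 (bracket A^-8 + 2 + A^8; 14 crossings at w = -4): V = t^-5 + 2t^-3 + t^-1
why: 2 values of V(t) split the 5 diagrams


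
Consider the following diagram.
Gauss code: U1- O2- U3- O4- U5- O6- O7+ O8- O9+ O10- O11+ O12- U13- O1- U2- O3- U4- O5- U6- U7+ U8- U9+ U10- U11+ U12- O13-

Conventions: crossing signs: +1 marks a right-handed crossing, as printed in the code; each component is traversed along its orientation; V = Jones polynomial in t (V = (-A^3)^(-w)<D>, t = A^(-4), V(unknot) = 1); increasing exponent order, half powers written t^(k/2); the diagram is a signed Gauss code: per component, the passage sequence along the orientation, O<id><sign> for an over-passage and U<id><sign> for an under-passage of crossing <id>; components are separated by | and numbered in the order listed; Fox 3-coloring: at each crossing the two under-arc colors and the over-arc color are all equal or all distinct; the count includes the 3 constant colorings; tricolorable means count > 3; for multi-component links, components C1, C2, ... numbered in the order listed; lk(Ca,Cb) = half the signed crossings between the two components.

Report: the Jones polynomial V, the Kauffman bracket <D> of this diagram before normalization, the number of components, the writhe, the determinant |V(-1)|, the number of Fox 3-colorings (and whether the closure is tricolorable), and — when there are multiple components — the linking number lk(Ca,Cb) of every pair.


V(t) = -t^-10 + t^-9 - t^-8 + t^-7 - t^-6 + t^-5 + t^-3
bracket: -A^-9 - A^-1 + A^3 - A^7 + A^11 - A^15 + A^19, w = -7
1 component, writhe -7, over 13 crossings
det 7, colorings 3 of 3^13 — not tricolorable
observation: w = -7 shifts under R1 moves; the (-A^3)^(7) factor cancels that in V


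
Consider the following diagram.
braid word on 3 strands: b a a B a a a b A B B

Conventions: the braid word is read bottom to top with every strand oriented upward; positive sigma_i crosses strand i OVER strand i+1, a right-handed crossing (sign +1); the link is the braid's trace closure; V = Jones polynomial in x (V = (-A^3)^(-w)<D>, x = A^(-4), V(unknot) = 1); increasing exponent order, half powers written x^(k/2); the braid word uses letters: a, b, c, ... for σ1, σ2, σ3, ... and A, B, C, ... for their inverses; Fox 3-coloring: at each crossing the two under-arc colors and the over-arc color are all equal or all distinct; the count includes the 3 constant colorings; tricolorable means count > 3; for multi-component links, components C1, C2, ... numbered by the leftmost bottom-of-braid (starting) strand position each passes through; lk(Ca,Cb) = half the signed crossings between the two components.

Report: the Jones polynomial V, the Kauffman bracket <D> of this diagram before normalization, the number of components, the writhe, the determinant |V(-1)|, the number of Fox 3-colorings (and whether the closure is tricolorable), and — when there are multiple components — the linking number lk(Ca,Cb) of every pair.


V(x) = -x^(-1/2) + x^(1/2) - 3x^(3/2) + 2x^(5/2) - 3x^(7/2) + 3x^(9/2) - 2x^(11/2) + x^(13/2)
bracket: -A^-17 + 2A^-13 - 3A^-9 + 3A^-5 - 2A^-1 + 3A^3 - A^7 + A^11, w = +3
2 components, writhe +3, over 11 crossings
lk(C1,C2) = 0
det 16, colorings 3 of 3^11 — not tricolorable
observation: w = +3 (over 11 crossings) is diagram-only; (-A^3)^(-3) removes it from V


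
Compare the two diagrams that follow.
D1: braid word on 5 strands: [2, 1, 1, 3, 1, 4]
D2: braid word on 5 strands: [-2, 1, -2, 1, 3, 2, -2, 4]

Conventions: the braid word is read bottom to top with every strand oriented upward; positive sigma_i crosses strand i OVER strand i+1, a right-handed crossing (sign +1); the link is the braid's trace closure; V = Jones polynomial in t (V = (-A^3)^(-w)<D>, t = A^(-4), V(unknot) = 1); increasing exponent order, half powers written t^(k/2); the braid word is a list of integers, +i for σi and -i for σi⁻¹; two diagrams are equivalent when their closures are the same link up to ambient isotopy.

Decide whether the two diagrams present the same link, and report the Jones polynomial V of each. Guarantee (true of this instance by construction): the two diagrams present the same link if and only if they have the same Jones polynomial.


equivalent: no
D1 (bracket -A^2 + A^6 + A^14; 6 crossings at w = +6): V = t + t^3 - t^4
V(D2) = t^-2 - t^-1 + 1 - t + t^2  (w +2, c 8, <D> = A^-2 - A^2 + A^6 - A^10 + A^14)
key observation: 2 classes among 2 diagrams; unequal V(t) rules out equality


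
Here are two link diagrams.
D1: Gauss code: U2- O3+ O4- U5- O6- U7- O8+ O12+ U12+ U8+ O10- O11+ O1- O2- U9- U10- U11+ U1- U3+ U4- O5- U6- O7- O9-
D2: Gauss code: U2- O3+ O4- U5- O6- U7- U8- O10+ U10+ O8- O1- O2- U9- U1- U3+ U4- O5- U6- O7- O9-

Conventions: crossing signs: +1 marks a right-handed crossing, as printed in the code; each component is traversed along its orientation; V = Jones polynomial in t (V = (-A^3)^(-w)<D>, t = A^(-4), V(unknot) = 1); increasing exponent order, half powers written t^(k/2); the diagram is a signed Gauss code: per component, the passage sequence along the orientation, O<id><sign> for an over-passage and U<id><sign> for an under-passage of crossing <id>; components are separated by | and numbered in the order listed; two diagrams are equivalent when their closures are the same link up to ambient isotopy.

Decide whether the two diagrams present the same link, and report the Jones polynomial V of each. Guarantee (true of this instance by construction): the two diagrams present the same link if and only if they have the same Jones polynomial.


equivalent: yes
D1 (bracket A^-4 + A^4 - A^8 + A^12 - A^16; 12 crossings at w = -4): V = -t^-7 + t^-6 - t^-5 + t^-4 + t^-2
D2 (bracket A^-10 + A^-2 - A^2 + A^6 - A^10; 10 crossings at w = -6): V = -t^-7 + t^-6 - t^-5 + t^-4 + t^-2
key observation: from 12 to 10 crossings by R-moves: one link, two diagrams


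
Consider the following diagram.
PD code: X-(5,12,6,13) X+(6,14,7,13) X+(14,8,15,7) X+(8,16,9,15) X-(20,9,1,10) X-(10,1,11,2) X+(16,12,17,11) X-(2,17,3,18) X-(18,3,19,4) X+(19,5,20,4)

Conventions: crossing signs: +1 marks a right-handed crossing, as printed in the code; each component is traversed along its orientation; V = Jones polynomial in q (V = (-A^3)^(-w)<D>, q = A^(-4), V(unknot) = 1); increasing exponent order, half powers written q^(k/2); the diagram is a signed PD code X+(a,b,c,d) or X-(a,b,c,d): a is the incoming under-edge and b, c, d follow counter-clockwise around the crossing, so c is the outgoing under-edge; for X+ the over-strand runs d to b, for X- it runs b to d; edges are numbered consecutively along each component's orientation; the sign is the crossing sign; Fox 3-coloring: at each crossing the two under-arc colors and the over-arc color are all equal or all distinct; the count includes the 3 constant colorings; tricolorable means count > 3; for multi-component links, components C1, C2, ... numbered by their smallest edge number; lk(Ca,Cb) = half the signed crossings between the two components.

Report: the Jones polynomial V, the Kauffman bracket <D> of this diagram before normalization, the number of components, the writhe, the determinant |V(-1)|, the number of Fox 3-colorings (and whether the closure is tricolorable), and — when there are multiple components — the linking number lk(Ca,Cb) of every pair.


V(q) = -q^-3 + 2q^-2 - 2q^-1 + 3 - 2q + 2q^2 - q^3
bracket: -A^-12 + 2A^-8 - 2A^-4 + 3 - 2A^4 + 2A^8 - A^12, w = 0
1 component, writhe 0, over 10 crossings
det 13, colorings 3 of 3^10 — not tricolorable
observation: the span of V is 6, forcing >= 6 crossings in any diagram


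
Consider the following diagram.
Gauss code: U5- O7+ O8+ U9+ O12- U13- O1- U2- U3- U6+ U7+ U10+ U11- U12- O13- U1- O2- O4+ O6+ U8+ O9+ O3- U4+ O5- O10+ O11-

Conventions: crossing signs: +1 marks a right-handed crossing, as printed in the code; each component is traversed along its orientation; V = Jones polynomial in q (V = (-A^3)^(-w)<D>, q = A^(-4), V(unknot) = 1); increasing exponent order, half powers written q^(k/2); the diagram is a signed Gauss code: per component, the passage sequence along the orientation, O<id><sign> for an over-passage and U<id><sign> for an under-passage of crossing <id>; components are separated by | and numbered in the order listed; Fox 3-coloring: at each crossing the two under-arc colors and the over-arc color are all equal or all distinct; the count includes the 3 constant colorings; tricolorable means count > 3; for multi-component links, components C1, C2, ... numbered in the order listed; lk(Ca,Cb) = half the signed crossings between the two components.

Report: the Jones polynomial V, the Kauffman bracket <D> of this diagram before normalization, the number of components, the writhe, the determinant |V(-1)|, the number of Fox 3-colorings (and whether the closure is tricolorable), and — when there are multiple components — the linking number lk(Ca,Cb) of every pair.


V(q) = -q^-3 + q^-2 - q^-1 + 3 - q + q^2 - q^3
bracket: A^-15 - A^-11 + A^-7 - 3A^-3 + A - A^5 + A^9, w = -1
1 component, writhe -1, over 13 crossings
det 9, colorings 27 of 3^13 — tricolorable
observation: |V(-1)| = 9: so tricolorable, since 3 divides 9


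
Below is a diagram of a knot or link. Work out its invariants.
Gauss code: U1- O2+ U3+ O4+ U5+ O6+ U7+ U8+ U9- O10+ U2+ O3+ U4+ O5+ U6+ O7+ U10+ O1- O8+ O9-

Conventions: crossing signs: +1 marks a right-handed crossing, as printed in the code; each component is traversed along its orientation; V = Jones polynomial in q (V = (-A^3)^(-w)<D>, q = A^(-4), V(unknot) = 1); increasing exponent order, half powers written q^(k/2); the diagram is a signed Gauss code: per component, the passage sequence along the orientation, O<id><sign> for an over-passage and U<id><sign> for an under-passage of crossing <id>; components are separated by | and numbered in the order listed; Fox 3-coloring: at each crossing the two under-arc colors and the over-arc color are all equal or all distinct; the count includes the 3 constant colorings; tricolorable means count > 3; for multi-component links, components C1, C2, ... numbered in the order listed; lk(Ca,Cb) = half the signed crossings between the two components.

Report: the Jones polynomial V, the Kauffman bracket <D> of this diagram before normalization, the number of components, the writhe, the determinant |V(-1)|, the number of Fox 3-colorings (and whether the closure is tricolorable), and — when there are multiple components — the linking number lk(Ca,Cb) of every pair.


V(q) = q^3 + q^5 - q^6 + q^7 - q^8 + q^9 - q^10
bracket: -A^-22 + A^-18 - A^-14 + A^-10 - A^-6 + A^-2 + A^6, w = +6
1 component, writhe +6, over 10 crossings
det 7, colorings 3 of 3^10 — not tricolorable
observation: the span of V is 7, forcing >= 7 crossings in any diagram


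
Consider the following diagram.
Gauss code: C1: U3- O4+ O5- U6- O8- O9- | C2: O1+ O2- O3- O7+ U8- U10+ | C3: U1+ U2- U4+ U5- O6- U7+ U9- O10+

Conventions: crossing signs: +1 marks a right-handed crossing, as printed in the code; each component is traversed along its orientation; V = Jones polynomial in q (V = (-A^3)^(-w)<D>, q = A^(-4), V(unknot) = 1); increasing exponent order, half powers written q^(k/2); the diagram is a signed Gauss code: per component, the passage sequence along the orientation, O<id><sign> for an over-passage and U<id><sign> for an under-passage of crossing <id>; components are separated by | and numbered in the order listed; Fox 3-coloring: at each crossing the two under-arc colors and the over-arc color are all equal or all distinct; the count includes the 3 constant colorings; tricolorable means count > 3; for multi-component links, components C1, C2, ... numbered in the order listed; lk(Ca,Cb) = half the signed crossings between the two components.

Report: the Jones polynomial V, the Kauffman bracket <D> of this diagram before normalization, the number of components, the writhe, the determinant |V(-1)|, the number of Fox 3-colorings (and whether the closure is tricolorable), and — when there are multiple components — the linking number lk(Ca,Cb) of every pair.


V(q) = q^-4 + q^-2 + 2
bracket: 2A^-6 + A^2 + A^10, w = -2
3 components, writhe -2, over 10 crossings
lk(C1,C2) = -1
linking number lk(C1,C3) = -1
lk(C2,C3): +1
det 4, colorings 3 of 3^10 — not tricolorable
observation: |V(-1)| = 4: so not tricolorable, since 3 does not divide 4


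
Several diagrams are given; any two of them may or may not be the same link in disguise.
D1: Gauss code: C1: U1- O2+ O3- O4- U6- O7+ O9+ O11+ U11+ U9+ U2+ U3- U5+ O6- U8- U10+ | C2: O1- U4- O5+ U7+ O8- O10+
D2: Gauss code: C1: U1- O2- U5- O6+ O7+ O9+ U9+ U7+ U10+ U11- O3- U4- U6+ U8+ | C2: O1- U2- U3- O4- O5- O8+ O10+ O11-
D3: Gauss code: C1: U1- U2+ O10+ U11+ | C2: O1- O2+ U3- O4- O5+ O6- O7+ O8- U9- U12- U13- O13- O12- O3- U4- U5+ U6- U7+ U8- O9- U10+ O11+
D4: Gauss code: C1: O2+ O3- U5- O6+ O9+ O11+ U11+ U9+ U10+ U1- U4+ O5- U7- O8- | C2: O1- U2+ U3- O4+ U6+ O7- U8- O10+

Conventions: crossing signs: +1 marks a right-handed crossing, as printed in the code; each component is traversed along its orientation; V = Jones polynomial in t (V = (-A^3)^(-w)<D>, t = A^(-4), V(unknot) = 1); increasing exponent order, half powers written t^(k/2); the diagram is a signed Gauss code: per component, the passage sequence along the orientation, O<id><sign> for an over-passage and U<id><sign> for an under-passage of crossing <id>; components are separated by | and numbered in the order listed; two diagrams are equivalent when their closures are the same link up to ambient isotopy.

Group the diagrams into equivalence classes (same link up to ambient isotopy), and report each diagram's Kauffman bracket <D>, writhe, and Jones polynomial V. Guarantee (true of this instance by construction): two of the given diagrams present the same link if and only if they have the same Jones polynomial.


equivalence classes: {D1, D4} | {D2} | {D3}
D1 (bracket A^-3 - A + 2A^5 - A^9 + 2A^13 - A^17; 11 crossings at w = +1): V = t^(-7/2) - 2t^(-5/2) + t^(-3/2) - 2t^(-1/2) + t^(1/2) - t^(3/2)
V(D2) = -t^(-9/2) - t^(-5/2) + t^(-3/2) - t^(-1/2)  (w -1, c 11, <D> = A^-1 - A^3 + A^7 + A^15)
V(D3) = t^(-7/2) - t^(-5/2) + t^(-3/2) - 2t^(-1/2) - t^(3/2)  (w -3, c 13, <D> = A^-15 + 2A^-7 - A^-3 + A - A^5)
D4 (bracket A^-3 - A + 2A^5 - A^9 + 2A^13 - A^17; 11 crossings at w = +1): V = t^(-7/2) - 2t^(-5/2) + t^(-3/2) - 2t^(-1/2) + t^(1/2) - t^(3/2)
observation: 3 classes among 4 diagrams; unequal V(t) rules out equality


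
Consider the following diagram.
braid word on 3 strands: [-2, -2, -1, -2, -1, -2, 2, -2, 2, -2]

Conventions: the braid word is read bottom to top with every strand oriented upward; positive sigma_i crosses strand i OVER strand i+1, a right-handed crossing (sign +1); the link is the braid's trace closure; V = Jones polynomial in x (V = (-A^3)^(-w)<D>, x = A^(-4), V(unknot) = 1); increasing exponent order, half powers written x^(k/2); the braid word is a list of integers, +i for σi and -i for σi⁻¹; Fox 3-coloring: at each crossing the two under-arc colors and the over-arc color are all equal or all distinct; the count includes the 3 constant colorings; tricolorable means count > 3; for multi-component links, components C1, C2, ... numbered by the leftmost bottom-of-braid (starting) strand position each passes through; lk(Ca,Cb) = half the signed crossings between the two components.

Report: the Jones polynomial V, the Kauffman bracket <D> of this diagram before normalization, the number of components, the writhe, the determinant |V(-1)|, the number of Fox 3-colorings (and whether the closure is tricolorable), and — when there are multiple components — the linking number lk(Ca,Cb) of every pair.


V(x) = -x^-7 + x^-6 - x^-5 + x^-4 + x^-2
bracket: A^-10 + A^-2 - A^2 + A^6 - A^10, w = -6
1 component, writhe -6, over 10 crossings
det 5, colorings 3 of 3^10 — not tricolorable
observation: the word shrinks to σ2⁻¹ σ2⁻¹ σ1⁻¹ σ2⁻¹ σ1⁻¹ σ2⁻¹ after cancelling


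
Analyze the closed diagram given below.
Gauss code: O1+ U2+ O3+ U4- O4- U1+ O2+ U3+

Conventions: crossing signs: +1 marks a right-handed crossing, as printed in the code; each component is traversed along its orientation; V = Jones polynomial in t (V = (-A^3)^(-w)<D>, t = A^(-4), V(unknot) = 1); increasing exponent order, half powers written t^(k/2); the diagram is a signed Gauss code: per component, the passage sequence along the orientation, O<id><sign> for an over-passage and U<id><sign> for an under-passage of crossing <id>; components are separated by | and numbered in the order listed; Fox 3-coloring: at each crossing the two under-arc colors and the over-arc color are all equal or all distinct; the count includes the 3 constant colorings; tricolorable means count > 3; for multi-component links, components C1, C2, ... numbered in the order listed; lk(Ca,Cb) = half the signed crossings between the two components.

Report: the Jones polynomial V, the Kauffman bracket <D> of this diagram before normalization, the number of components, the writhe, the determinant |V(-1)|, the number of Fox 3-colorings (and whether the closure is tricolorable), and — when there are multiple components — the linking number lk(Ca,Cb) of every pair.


V = t + t^3 - t^4
<D> = -A^-10 + A^-6 + A^2 (w = +2)
1 component over 4 crossings, w = +2
9 Fox colorings among 3^4, |V(-1)| = 3: tricolorable
why: w = +2 shifts under R1 moves; the (-A^3)^(-2) factor cancels that in V


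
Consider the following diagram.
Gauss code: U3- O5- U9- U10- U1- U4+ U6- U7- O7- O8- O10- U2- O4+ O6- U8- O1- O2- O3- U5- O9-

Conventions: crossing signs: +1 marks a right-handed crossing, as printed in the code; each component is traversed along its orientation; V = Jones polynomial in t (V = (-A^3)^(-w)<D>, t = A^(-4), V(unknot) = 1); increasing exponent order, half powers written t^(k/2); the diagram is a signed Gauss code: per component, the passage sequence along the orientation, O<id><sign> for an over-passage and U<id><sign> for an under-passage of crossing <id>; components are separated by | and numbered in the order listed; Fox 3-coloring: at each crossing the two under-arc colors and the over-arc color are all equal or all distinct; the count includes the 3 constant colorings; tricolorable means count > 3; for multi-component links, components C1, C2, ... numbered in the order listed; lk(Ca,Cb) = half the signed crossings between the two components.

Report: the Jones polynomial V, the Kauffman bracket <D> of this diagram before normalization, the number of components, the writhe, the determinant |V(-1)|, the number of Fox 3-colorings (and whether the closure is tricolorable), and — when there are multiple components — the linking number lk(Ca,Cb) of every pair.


V = t^-8 - 2t^-7 + t^-6 - 2t^-5 + 2t^-4 + t^-2
<D> = A^-16 + 2A^-8 - 2A^-4 + 1 - 2A^4 + A^8 (w = -8)
1 component over 10 crossings, w = -8
27 Fox colorings among 3^10, |V(-1)| = 9: tricolorable
why: det 9 = |V(-1)|; divisible by 3, so tricolorable


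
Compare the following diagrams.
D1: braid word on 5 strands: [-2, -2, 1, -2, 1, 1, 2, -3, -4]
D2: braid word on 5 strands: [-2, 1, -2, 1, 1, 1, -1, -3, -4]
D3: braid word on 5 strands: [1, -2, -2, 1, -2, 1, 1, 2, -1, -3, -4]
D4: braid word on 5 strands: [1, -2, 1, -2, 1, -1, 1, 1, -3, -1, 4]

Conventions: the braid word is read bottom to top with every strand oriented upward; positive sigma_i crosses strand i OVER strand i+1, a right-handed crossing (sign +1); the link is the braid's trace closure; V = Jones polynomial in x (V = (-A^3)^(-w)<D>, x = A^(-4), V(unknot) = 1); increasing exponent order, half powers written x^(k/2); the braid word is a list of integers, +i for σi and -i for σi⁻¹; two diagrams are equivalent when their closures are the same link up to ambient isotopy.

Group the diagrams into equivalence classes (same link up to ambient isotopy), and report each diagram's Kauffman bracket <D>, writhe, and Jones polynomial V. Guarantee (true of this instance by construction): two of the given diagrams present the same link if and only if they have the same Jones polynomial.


grouping into links: {D1, D2, D3, D4}
V(D1) = -x^(-3/2) + x^(-1/2) - 2x^(1/2) + x^(3/2) - 2x^(5/2) + x^(7/2)  (w -1, c 9, <D> = -A^-17 + 2A^-13 - A^-9 + 2A^-5 - A^-1 + A^3)
D2 (bracket -A^-17 + 2A^-13 - A^-9 + 2A^-5 - A^-1 + A^3; 9 crossings at w = -1): V = -x^(-3/2) + x^(-1/2) - 2x^(1/2) + x^(3/2) - 2x^(5/2) + x^(7/2)
V(D3) = -x^(-3/2) + x^(-1/2) - 2x^(1/2) + x^(3/2) - 2x^(5/2) + x^(7/2)  [11 crossings, <D> = -A^-17 + 2A^-13 - A^-9 + 2A^-5 - A^-1 + A^3, w = -1]
D4 (bracket -A^-11 + 2A^-7 - A^-3 + 2A - A^5 + A^9; 11 crossings at w = +1): V = -x^(-3/2) + x^(-1/2) - 2x^(1/2) + x^(3/2) - 2x^(5/2) + x^(7/2)
key observation: all 4 diagrams share one V(x), hence one class


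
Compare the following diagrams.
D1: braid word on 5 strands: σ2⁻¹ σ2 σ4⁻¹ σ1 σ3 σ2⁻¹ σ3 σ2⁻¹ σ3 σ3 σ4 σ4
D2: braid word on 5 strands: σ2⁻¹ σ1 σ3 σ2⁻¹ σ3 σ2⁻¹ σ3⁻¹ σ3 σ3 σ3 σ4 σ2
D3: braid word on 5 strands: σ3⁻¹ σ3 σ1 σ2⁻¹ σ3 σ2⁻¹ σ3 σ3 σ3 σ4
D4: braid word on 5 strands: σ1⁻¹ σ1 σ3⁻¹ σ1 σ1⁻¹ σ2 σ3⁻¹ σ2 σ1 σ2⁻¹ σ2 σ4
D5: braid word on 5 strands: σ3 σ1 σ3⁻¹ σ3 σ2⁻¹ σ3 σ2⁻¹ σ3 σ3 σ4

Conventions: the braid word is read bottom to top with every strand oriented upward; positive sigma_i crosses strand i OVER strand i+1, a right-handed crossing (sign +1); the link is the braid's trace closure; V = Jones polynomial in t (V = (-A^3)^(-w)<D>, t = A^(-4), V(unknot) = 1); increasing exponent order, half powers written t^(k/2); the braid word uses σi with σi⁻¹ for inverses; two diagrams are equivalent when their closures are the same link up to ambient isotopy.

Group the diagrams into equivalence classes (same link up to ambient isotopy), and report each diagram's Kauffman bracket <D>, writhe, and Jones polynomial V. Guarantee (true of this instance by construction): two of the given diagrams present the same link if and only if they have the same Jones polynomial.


classes: {D1, D2, D3, D5} | {D4}
V(D1) = t^-1 - 1 + 2t - 2t^2 + 2t^3 - 2t^4 + t^5  [12 crossings, <D> = A^-8 - 2A^-4 + 2 - 2A^4 + 2A^8 - A^12 + A^16, w = +4]
D2 (bracket A^-8 - 2A^-4 + 2 - 2A^4 + 2A^8 - A^12 + A^16; 12 crossings at w = +4): V = t^-1 - 1 + 2t - 2t^2 + 2t^3 - 2t^4 + t^5
V(D3) = t^-1 - 1 + 2t - 2t^2 + 2t^3 - 2t^4 + t^5  [10 crossings, <D> = A^-8 - 2A^-4 + 2 - 2A^4 + 2A^8 - A^12 + A^16, w = +4]
D4 (bracket A^-2 - A^2 + A^6 - A^10 + A^14; 12 crossings at w = +2): V = t^-2 - t^-1 + 1 - t + t^2
V(D5) = t^-1 - 1 + 2t - 2t^2 + 2t^3 - 2t^4 + t^5  (w +4, c 10, <D> = A^-8 - 2A^-4 + 2 - 2A^4 + 2A^8 - A^12 + A^16)
note: comparing 5 Jones polynomials yields 2 groups


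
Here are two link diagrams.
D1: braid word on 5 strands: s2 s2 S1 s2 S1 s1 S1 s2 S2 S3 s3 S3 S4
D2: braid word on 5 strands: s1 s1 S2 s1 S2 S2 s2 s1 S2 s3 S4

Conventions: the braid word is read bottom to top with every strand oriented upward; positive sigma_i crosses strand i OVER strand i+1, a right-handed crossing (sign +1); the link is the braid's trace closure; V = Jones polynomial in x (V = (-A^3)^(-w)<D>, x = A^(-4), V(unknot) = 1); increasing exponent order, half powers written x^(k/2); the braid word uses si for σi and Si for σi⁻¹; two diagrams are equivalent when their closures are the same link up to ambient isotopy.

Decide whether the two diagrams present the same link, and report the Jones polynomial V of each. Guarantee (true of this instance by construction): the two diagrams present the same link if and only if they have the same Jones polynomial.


equivalent: no
D1 (bracket -A^-17 + 2A^-13 - A^-9 + 2A^-5 - A^-1 + A^3; 13 crossings at w = -1): V = -x^(-3/2) + x^(-1/2) - 2x^(1/2) + x^(3/2) - 2x^(5/2) + x^(7/2)
D2 (bracket A^-15 - 3A^-11 + 4A^-7 - 4A^-3 + 5A - 3A^5 + 3A^9 - A^13; 11 crossings at w = +1): V = x^(-5/2) - 3x^(-3/2) + 3x^(-1/2) - 5x^(1/2) + 4x^(3/2) - 4x^(5/2) + 3x^(7/2) - x^(9/2)
key observation: comparing 2 Jones polynomials yields 2 groups


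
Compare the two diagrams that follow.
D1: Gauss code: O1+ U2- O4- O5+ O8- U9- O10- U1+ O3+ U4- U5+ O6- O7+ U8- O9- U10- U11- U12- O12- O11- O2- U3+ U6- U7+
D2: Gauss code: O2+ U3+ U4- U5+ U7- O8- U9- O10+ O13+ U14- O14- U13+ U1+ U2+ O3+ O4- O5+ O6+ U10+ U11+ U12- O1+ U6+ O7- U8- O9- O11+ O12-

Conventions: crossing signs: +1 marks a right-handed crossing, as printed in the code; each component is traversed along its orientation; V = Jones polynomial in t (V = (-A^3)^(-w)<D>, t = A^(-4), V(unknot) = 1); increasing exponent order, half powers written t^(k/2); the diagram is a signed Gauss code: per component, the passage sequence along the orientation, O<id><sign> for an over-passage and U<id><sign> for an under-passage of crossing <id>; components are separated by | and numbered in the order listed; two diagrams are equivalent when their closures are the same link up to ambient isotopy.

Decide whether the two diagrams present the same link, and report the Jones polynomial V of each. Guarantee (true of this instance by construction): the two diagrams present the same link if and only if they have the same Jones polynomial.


equivalent: no
V(D1) = t^-5 - 2t^-4 + 2t^-3 - 2t^-2 + 2t^-1 - 1 + t  (w -4, c 12, <D> = A^-16 - A^-12 + 2A^-8 - 2A^-4 + 2 - 2A^4 + A^8)
V(D2) = -t^-1 + 2 - t + 2t^2 - t^3 + t^4 - t^5  (w +2, c 14, <D> = -A^-14 + A^-10 - A^-6 + 2A^-2 - A^2 + 2A^6 - A^10)
why: 2 values of V(t) split the 2 diagrams


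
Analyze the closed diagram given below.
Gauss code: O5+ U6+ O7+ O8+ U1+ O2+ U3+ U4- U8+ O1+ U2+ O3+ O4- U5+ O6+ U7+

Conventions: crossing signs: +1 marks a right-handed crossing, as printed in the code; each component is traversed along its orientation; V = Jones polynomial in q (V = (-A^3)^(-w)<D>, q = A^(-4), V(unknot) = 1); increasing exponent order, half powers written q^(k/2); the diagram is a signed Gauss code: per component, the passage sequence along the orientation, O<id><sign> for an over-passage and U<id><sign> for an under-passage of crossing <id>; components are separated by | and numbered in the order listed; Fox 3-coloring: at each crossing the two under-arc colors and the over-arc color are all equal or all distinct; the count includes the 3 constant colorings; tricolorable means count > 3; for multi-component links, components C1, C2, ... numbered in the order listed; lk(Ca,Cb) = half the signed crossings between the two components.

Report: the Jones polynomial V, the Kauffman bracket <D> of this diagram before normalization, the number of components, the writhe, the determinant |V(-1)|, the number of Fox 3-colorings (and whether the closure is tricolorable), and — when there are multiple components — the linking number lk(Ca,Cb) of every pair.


V = q^2 + 2q^4 - 2q^5 + q^6 - 2q^7 + q^8
<D> = A^-14 - 2A^-10 + A^-6 - 2A^-2 + 2A^2 + A^10 (w = +6)
1 component over 8 crossings, w = +6
27 Fox colorings among 3^8, |V(-1)| = 9: tricolorable
why: w = +6 shifts under R1 moves; the (-A^3)^(-6) factor cancels that in V


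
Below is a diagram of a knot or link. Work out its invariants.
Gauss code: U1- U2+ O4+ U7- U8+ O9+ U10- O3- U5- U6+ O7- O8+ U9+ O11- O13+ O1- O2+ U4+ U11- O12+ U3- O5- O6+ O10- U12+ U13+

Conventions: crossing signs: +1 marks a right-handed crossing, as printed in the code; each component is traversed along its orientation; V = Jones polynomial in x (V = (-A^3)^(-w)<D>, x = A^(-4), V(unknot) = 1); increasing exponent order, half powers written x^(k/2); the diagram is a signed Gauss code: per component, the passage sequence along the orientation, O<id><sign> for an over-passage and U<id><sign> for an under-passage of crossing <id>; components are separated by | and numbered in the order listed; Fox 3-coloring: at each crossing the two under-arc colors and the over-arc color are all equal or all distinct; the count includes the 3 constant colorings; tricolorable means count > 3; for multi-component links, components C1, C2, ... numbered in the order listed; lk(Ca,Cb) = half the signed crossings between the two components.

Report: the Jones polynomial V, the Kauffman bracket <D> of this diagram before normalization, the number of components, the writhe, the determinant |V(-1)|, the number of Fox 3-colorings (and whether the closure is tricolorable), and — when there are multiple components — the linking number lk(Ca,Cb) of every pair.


V = x^-2 - x^-1 + 2 - 2x + x^2 - x^3 + x^4
<D> = -A^-13 + A^-9 - A^-5 + 2A^-1 - 2A^3 + A^7 - A^11 (w = +1)
1 component over 13 crossings, w = +1
9 Fox colorings among 3^13, |V(-1)| = 9: tricolorable
why: w = +1 shifts under R1 moves; the (-A^3)^(-1) factor cancels that in V


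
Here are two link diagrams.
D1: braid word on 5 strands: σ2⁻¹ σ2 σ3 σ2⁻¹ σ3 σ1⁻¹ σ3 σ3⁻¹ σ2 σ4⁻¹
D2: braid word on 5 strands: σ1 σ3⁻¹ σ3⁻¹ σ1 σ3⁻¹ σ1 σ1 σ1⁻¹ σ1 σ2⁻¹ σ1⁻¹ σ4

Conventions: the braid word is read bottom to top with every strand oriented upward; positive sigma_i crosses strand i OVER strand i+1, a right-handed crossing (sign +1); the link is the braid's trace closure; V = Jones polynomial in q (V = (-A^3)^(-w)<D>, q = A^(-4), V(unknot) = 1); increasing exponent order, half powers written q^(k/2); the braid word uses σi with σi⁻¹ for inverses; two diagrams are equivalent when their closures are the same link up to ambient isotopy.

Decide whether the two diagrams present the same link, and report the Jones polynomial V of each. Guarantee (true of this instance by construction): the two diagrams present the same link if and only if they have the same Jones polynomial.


equivalent: no
D1 (bracket 1; 10 crossings at w = 0): V = 1
V(D2) = -q^-3 + q^-2 - q^-1 + 3 - q + q^2 - q^3  (w 0, c 12, <D> = -A^-12 + A^-8 - A^-4 + 3 - A^4 + A^8 - A^12)
key observation: 2 classes among 2 diagrams; unequal V(q) rules out equality


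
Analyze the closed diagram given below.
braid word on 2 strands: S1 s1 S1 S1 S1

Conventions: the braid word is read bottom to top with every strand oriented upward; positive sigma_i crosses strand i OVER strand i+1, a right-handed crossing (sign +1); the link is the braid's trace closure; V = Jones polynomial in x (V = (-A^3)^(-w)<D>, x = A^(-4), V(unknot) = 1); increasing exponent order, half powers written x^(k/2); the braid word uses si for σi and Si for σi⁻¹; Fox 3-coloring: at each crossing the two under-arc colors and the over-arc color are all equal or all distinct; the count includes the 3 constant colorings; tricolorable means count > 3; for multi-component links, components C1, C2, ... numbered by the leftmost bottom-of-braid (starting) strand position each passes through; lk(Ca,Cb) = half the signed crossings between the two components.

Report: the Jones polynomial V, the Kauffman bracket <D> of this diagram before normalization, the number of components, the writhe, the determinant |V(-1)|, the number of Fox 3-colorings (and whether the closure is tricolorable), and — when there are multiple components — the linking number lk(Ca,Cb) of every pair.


V(x) = -x^-4 + x^-3 + x^-1
bracket: -A^-5 - A^3 + A^7, w = -3
1 component, writhe -3, over 5 crossings
det 3, colorings 9 of 3^5 — tricolorable
observation: the span of V is 3, forcing >= 3 crossings in any diagram


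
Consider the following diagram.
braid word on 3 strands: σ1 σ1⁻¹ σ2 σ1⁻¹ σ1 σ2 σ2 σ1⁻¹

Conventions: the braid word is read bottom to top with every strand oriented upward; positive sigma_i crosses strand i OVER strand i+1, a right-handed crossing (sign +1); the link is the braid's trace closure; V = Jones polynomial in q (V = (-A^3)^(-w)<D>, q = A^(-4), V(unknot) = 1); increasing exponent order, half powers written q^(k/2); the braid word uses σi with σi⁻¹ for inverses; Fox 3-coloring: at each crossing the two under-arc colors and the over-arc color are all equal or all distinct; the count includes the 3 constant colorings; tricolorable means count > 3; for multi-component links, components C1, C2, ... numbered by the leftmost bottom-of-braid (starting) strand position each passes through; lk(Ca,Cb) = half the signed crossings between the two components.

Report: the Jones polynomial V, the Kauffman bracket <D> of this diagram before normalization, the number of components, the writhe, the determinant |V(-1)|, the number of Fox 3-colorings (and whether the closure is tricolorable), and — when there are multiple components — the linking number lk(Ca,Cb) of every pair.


V = q + q^3 - q^4
<D> = -A^-10 + A^-6 + A^2 (w = +2)
1 component over 8 crossings, w = +2
9 Fox colorings among 3^8, |V(-1)| = 3: tricolorable
why: det 3 = |V(-1)|; divisible by 3, so tricolorable


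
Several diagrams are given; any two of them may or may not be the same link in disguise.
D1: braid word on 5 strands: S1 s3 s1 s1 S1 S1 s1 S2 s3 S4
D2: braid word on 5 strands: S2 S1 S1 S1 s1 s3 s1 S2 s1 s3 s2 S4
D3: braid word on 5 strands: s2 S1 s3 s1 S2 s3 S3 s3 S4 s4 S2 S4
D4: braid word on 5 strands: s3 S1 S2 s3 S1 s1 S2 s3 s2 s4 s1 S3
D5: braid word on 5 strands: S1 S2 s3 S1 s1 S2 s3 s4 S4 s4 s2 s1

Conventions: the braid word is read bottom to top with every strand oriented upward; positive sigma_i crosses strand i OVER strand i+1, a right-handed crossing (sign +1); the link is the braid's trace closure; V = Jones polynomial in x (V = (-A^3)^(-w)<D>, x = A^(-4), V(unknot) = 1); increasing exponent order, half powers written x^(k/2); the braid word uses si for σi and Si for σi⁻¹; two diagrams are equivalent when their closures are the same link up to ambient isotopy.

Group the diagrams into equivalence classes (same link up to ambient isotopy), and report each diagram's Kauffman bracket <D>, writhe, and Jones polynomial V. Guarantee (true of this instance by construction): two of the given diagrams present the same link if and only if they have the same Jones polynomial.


grouping into links: {D1, D2, D3, D4, D5}
V(D1) = 1 + x + x^2 + x^3  (w 0, c 10, <D> = A^-12 + A^-8 + A^-4 + 1)
D2 (bracket A^-12 + A^-8 + A^-4 + 1; 12 crossings at w = 0): V = 1 + x + x^2 + x^3
V(D3) = 1 + x + x^2 + x^3  [12 crossings, <D> = A^-12 + A^-8 + A^-4 + 1, w = 0]
V(D4) = 1 + x + x^2 + x^3  [12 crossings, <D> = A^-6 + A^-2 + A^2 + A^6, w = +2]
V(D5) = 1 + x + x^2 + x^3  [12 crossings, <D> = A^-6 + A^-2 + A^2 + A^6, w = +2]
key observation: one V(x) for all 5 diagrams — one class (guaranteed)


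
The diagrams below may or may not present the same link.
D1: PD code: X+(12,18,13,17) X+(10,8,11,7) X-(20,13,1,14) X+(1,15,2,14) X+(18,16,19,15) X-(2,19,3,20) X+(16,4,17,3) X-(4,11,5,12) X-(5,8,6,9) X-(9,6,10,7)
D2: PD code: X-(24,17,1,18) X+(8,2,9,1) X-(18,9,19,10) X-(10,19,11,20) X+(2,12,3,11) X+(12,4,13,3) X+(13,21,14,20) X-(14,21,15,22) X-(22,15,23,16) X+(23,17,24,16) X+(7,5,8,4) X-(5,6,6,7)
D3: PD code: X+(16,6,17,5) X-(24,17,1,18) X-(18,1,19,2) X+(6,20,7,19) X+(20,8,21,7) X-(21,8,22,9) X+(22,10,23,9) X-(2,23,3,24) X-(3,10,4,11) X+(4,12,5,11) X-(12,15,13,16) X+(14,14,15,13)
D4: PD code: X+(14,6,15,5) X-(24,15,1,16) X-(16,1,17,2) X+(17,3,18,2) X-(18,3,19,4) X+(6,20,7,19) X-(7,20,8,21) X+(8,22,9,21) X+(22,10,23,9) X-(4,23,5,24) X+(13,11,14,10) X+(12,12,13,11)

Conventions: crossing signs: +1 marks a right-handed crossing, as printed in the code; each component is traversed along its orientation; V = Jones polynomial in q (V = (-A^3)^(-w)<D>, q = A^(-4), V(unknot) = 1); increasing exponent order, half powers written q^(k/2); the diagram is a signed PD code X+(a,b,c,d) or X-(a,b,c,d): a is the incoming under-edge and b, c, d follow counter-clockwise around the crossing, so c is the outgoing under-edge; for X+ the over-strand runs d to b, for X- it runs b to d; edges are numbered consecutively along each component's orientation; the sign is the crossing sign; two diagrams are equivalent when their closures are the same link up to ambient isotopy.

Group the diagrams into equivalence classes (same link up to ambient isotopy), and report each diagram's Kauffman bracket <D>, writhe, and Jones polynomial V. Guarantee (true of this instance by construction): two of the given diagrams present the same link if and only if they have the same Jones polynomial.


classes: {D1} | {D2, D3, D4}
V(D1) = q + q^3 - q^4  [10 crossings, <D> = -A^-16 + A^-12 + A^-4, w = 0]
V(D2) = -q^-3 + 2q^-2 - 2q^-1 + 3 - 2q + 2q^2 - q^3  [12 crossings, <D> = -A^-12 + 2A^-8 - 2A^-4 + 3 - 2A^4 + 2A^8 - A^12, w = 0]
V(D3) = -q^-3 + 2q^-2 - 2q^-1 + 3 - 2q + 2q^2 - q^3  (w 0, c 12, <D> = -A^-12 + 2A^-8 - 2A^-4 + 3 - 2A^4 + 2A^8 - A^12)
V(D4) = -q^-3 + 2q^-2 - 2q^-1 + 3 - 2q + 2q^2 - q^3  (w +2, c 12, <D> = -A^-6 + 2A^-2 - 2A^2 + 3A^6 - 2A^10 + 2A^14 - A^18)
note: 2 classes among 4 diagrams; unequal V(q) rules out equality


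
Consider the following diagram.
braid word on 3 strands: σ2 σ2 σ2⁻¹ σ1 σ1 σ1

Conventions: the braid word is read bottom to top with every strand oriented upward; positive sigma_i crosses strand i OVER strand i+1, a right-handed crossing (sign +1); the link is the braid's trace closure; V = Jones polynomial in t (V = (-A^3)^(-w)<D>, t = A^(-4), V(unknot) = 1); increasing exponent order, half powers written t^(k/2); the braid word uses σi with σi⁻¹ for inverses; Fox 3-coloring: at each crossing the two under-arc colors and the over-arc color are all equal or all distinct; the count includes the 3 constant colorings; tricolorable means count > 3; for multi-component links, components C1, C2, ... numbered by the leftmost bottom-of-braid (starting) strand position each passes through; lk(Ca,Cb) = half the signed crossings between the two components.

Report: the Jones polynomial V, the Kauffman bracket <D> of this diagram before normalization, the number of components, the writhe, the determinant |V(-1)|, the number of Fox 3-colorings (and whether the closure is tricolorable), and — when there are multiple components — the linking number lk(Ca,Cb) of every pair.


V(t) = t + t^3 - t^4
bracket: -A^-4 + 1 + A^8, w = +4
1 component, writhe +4, over 6 crossings
det 3, colorings 9 of 3^6 — tricolorable
observation: |V(-1)| = 3: so tricolorable, since 3 divides 3
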